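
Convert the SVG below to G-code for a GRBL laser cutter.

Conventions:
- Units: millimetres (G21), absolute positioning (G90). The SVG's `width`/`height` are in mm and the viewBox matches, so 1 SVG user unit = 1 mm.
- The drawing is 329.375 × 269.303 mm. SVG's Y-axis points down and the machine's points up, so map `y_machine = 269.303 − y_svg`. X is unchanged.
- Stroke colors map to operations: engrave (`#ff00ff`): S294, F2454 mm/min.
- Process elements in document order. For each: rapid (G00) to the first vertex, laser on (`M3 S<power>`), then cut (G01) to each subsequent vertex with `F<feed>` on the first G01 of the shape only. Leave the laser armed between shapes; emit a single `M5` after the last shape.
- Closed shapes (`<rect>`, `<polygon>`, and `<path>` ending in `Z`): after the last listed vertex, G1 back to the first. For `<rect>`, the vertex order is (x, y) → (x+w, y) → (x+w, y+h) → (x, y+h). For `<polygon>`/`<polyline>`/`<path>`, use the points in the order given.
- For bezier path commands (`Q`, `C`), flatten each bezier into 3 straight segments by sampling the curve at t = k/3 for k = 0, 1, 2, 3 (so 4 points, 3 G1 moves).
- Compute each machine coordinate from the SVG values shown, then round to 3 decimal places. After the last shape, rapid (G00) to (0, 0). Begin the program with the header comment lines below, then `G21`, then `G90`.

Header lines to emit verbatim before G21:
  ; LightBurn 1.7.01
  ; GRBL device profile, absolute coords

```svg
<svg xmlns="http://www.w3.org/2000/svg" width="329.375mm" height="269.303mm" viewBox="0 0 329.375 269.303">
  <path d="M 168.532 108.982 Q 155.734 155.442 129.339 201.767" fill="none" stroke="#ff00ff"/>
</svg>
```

; LightBurn 1.7.01
; GRBL device profile, absolute coords
G21
G90
G00 X168.532 Y160.321
M3 S294
G01 X158.489 Y129.363 F2454
G01 X145.425 Y98.434
G01 X129.339 Y67.536
M5
G00 X0.000 Y0.000

Since the viewBox matches the mm dimensions, user units are millimetres directly. The only transform is the Y-flip y_m = 269.303 − y_svg.

Shape 1 is a quadratic bezier drawn with `<path>`. Its stroke #ff00ff means engrave at S294, F2454. After flipping Y the toolpath is (168.532,160.321) → (158.489,129.363) → (145.425,98.434) → (129.339,67.536).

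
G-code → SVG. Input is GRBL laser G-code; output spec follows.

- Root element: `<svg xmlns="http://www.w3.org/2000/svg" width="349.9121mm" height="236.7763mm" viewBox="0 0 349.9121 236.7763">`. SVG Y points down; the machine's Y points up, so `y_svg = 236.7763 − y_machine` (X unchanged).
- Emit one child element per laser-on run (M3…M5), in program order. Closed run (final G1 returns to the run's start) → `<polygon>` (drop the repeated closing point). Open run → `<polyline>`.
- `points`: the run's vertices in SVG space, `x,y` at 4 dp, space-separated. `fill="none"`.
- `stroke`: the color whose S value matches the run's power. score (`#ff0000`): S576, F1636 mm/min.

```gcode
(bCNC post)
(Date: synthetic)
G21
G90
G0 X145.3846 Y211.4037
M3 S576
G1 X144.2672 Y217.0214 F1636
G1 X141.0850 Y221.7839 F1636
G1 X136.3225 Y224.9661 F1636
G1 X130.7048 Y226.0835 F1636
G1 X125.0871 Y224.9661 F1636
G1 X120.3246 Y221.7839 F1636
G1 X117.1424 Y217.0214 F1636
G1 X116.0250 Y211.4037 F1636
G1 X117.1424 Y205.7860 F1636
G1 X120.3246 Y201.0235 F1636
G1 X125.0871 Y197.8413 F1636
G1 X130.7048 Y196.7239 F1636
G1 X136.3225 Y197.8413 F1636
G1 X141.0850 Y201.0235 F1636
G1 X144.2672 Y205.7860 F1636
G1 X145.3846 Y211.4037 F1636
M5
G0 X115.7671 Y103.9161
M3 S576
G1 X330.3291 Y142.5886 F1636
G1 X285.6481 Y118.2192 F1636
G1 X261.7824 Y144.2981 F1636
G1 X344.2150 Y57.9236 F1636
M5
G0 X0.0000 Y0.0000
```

<svg xmlns="http://www.w3.org/2000/svg" width="349.9121mm" height="236.7763mm" viewBox="0 0 349.9121 236.7763">
  <polygon points="145.3846,25.3726 144.2672,19.7549 141.0850,14.9924 136.3225,11.8102 130.7048,10.6928 125.0871,11.8102 120.3246,14.9924 117.1424,19.7549 116.0250,25.3726 117.1424,30.9903 120.3246,35.7528 125.0871,38.9350 130.7048,40.0524 136.3225,38.9350 141.0850,35.7528 144.2672,30.9903" fill="none" stroke="#ff0000"/>
  <polyline points="115.7671,132.8602 330.3291,94.1877 285.6481,118.5571 261.7824,92.4782 344.2150,178.8527" fill="none" stroke="#ff0000"/>
</svg>

Machine Y-up, SVG Y-down with viewBox height 236.7763, so y_svg = 236.7763 − y_machine; X carries over. Every run uses S576, so all elements get stroke `#ff0000` (score).

Run 1: The run returns to its start, so emit a `<polygon>` with points (Y-flipped): 145.3846,25.3726 144.2672,19.7549 141.0850,14.9924 136.3225,11.8102 130.7048,10.6928 125.0871,11.8102 120.3246,14.9924 117.1424,19.7549 116.0250,25.3726 117.1424,30.9903 120.3246,35.7528 125.0871,38.9350 130.7048,40.0524 136.3225,38.9350 141.0850,35.7528 144.2672,30.9903.

Run 2: The run is open, so emit a `<polyline>` with points (Y-flipped): 115.7671,132.8602 330.3291,94.1877 285.6481,118.5571 261.7824,92.4782 344.2150,178.8527.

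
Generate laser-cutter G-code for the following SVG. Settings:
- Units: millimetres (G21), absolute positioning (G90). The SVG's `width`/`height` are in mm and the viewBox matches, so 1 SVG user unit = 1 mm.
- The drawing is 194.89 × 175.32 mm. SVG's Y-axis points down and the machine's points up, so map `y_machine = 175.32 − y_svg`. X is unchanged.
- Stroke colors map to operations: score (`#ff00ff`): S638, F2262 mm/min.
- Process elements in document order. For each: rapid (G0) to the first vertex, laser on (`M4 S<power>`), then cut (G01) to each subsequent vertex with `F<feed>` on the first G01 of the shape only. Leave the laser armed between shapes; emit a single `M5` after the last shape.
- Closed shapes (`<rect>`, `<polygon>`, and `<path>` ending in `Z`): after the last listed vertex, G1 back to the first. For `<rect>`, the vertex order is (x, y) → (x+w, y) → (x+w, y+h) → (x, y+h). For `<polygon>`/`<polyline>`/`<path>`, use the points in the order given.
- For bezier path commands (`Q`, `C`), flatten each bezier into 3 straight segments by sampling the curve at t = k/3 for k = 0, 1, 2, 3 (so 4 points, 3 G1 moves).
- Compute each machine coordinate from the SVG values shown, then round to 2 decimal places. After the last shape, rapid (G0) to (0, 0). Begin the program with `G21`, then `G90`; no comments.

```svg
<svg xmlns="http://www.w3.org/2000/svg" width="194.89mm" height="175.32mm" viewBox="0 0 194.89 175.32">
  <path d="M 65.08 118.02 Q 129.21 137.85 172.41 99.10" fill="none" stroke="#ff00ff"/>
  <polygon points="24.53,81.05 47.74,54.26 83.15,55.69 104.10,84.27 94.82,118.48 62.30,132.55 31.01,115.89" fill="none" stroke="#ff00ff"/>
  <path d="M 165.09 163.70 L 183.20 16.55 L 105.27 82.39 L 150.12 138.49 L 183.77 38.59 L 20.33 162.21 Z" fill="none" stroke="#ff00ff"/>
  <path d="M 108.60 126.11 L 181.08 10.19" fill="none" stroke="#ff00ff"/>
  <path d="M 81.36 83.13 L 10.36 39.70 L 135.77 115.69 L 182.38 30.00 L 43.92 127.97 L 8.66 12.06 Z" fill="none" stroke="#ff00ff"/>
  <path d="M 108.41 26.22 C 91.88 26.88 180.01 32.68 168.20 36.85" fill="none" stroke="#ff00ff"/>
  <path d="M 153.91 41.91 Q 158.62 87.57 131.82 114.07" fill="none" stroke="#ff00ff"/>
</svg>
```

viewBox `0 0 194.89 175.32` with mm width/height → 1 unit = 1 mm. Flip: y_m = 175.32 − y_svg.

**Shape 1** — `<path>` quadratic bezier, stroke `#ff00ff` → score (S638, F2262). Control points (SVG): P0=(65.08,118.02), P1=(129.21,137.85), P2=(172.41,99.10); sampled at t=k/3. Machine vertices: (65.08,57.30) → (105.51,50.59) → (141.28,56.90) → (172.41,76.22). Open path.

**Shape 2** — `<polygon>` regular polygon, stroke `#ff00ff` → score (S638, F2262). Machine vertices: (24.53,94.27) → (47.74,121.06) → (83.15,119.63) → (104.10,91.05) → (94.82,56.84) → (62.30,42.77) → (31.01,59.43) → (24.53,94.27). Closed: final G1 returns to the first vertex.

**Shape 3** — `<path>` closed polygon, stroke `#ff00ff` → score (S638, F2262). Machine vertices: (165.09,11.62) → (183.20,158.77) → (105.27,92.93) → (150.12,36.83) → (183.77,136.73) → (20.33,13.11) → (165.09,11.62). Closed: final G1 returns to the first vertex.

**Shape 4** — `<path>` line segment, stroke `#ff00ff` → score (S638, F2262). Machine vertices: (108.60,49.21) → (181.08,165.13). Open path.

**Shape 5** — `<path>` closed polygon, stroke `#ff00ff` → score (S638, F2262). Machine vertices: (81.36,92.19) → (10.36,135.62) → (135.77,59.63) → (182.38,145.32) → (43.92,47.35) → (8.66,163.26) → (81.36,92.19). Closed: final G1 returns to the first vertex.

**Shape 6** — `<path>` cubic bezier, stroke `#ff00ff` → score (S638, F2262). Control points (SVG): P0=(108.41,26.22), P1=(91.88,26.88), P2=(180.01,32.68), P3=(168.20,36.85); sampled at t=k/3. Machine vertices: (108.41,149.10) → (119.19,146.98) → (154.27,142.93) → (168.20,138.47). Open path.

**Shape 7** — `<path>` quadratic bezier, stroke `#ff00ff` → score (S638, F2262). Control points (SVG): P0=(153.91,41.91), P1=(158.62,87.57), P2=(131.82,114.07); sampled at t=k/3. Machine vertices: (153.91,133.41) → (153.55,105.10) → (146.19,81.05) → (131.82,61.25). Open path.

G21
G90
G0 X65.08 Y57.30
M4 S638
G01 X105.51 Y50.59 F2262
G01 X141.28 Y56.90
G01 X172.41 Y76.22
G0 X24.53 Y94.27
M4 S638
G01 X47.74 Y121.06 F2262
G01 X83.15 Y119.63
G01 X104.10 Y91.05
G01 X94.82 Y56.84
G01 X62.30 Y42.77
G01 X31.01 Y59.43
G01 X24.53 Y94.27
G0 X165.09 Y11.62
M4 S638
G01 X183.20 Y158.77 F2262
G01 X105.27 Y92.93
G01 X150.12 Y36.83
G01 X183.77 Y136.73
G01 X20.33 Y13.11
G01 X165.09 Y11.62
G0 X108.60 Y49.21
M4 S638
G01 X181.08 Y165.13 F2262
G0 X81.36 Y92.19
M4 S638
G01 X10.36 Y135.62 F2262
G01 X135.77 Y59.63
G01 X182.38 Y145.32
G01 X43.92 Y47.35
G01 X8.66 Y163.26
G01 X81.36 Y92.19
G0 X108.41 Y149.10
M4 S638
G01 X119.19 Y146.98 F2262
G01 X154.27 Y142.93
G01 X168.20 Y138.47
G0 X153.91 Y133.41
M4 S638
G01 X153.55 Y105.10 F2262
G01 X146.19 Y81.05
G01 X131.82 Y61.25
M5
G0 X0.00 Y0.00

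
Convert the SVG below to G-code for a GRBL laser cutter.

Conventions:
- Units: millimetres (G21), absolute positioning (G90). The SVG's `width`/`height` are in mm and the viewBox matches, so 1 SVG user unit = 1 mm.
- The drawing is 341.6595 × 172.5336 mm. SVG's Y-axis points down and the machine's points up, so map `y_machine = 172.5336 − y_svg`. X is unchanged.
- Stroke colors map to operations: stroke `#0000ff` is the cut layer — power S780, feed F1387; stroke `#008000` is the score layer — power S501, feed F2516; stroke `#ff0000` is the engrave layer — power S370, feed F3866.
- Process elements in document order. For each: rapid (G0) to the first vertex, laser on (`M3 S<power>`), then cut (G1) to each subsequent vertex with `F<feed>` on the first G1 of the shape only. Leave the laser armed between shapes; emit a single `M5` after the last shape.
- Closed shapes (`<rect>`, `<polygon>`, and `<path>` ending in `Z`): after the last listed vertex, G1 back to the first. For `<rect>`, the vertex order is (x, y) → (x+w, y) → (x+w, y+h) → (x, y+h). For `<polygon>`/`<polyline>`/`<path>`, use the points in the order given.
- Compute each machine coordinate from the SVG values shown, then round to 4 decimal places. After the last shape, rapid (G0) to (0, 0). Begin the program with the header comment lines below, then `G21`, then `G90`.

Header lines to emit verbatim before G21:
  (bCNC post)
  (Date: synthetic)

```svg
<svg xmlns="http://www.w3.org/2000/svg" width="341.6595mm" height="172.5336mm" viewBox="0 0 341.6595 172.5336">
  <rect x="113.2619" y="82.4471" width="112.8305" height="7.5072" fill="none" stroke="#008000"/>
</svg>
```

1 u = 1 mm; y_m = 172.5336 − y.

[1] `<rect>` rectangle, #008000→score S501 F2516: (113.2619,90.0865) → (226.0924,90.0865) → (226.0924,82.5793) → (113.2619,82.5793) → (113.2619,90.0865) (closed)

(bCNC post)
(Date: synthetic)
G21
G90
G0 X113.2619 Y90.0865
M3 S501
G1 X226.0924 Y90.0865 F2516
G1 X226.0924 Y82.5793
G1 X113.2619 Y82.5793
G1 X113.2619 Y90.0865
M5
G0 X0.0000 Y0.0000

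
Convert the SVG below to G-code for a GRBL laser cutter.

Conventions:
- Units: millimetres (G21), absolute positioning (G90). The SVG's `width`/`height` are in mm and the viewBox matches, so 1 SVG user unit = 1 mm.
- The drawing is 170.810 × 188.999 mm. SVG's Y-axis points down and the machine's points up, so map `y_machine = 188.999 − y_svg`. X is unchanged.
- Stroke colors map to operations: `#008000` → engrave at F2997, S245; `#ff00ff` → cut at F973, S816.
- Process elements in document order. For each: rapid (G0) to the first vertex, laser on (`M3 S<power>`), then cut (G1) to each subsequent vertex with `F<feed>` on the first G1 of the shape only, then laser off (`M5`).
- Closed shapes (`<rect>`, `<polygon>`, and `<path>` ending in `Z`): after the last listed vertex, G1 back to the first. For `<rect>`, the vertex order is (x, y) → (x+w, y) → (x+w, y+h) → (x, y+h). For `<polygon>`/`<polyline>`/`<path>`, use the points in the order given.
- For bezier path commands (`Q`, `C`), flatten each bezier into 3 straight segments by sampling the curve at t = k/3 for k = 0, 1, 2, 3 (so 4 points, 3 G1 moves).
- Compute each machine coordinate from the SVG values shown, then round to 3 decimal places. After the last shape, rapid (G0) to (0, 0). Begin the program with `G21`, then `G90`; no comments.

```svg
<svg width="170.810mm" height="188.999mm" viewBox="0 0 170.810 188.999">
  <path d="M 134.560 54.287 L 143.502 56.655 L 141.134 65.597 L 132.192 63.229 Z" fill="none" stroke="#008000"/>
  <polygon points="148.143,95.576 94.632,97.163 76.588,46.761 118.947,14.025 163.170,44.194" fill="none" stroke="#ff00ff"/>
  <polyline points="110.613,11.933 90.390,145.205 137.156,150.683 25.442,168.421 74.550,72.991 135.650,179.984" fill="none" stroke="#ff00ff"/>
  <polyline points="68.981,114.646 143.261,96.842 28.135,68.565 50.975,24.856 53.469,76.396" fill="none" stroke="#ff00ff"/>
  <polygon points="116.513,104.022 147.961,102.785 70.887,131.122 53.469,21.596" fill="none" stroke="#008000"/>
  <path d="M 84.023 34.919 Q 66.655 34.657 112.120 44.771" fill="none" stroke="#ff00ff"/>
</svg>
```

G21
G90
G0 X134.560 Y134.712
M3 S245
G1 X143.502 Y132.344 F2997
G1 X141.134 Y123.402
G1 X132.192 Y125.770
G1 X134.560 Y134.712
M5
G0 X148.143 Y93.423
M3 S816
G1 X94.632 Y91.836 F973
G1 X76.588 Y142.238
G1 X118.947 Y174.974
G1 X163.170 Y144.805
G1 X148.143 Y93.423
M5
G0 X110.613 Y177.066
M3 S816
G1 X90.390 Y43.794 F973
G1 X137.156 Y38.316
G1 X25.442 Y20.578
G1 X74.550 Y116.008
G1 X135.650 Y9.015
M5
G0 X68.981 Y74.353
M3 S816
G1 X143.261 Y92.157 F973
G1 X28.135 Y120.434
G1 X50.975 Y164.143
G1 X53.469 Y112.603
M5
G0 X116.513 Y84.977
M3 S245
G1 X147.961 Y86.214 F2997
G1 X70.887 Y57.877
G1 X53.469 Y167.403
G1 X116.513 Y84.977
M5
G0 X84.023 Y154.080
M3 S816
G1 X79.426 Y153.102 F973
G1 X88.791 Y149.818
G1 X112.120 Y144.228
M5
G0 X0.000 Y0.000

1 u = 1 mm; y_m = 188.999 − y.

[1] `<path>` regular polygon, #008000→engrave S245 F2997: (134.560,134.712) → (143.502,132.344) → (141.134,123.402) → (132.192,125.770) → (134.560,134.712) (closed)

[2] `<polygon>` regular polygon, #ff00ff→cut S816 F973: (148.143,93.423) → (94.632,91.836) → (76.588,142.238) → (118.947,174.974) → (163.170,144.805) → (148.143,93.423) (closed)

[3] `<polyline>` open polyline, #ff00ff→cut S816 F973: (110.613,177.066) → (90.390,43.794) → (137.156,38.316) → (25.442,20.578) → (74.550,116.008) → (135.650,9.015)

[4] `<polyline>` open polyline, #ff00ff→cut S816 F973: (68.981,74.353) → (143.261,92.157) → (28.135,120.434) → (50.975,164.143) → (53.469,112.603)

[5] `<polygon>` closed polygon, #008000→engrave S245 F2997: (116.513,84.977) → (147.961,86.214) → (70.887,57.877) → (53.469,167.403) → (116.513,84.977) (closed)

[6] `<path>` quadratic bezier, #ff00ff→cut S816 F973: (84.023,154.080) → (79.426,153.102) → (88.791,149.818) → (112.120,144.228)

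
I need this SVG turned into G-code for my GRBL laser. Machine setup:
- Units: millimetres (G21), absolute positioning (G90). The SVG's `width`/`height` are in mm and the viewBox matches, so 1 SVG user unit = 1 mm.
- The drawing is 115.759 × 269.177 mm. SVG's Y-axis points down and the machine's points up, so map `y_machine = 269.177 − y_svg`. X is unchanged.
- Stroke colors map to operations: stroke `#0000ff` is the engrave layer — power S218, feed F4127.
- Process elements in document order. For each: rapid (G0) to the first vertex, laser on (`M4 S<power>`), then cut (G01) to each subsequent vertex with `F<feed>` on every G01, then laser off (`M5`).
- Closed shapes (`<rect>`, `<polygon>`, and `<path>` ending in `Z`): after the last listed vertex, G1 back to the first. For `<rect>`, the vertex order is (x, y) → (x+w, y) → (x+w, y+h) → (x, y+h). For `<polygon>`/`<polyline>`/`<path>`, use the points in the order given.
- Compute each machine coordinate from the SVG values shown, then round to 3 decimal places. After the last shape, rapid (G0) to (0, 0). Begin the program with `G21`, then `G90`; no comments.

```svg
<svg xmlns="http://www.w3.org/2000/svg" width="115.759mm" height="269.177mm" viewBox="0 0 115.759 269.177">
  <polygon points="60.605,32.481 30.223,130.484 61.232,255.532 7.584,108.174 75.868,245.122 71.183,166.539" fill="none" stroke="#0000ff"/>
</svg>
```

G21
G90
G0 X60.605 Y236.696
M4 S218
G01 X30.223 Y138.693 F4127
G01 X61.232 Y13.645 F4127
G01 X7.584 Y161.003 F4127
G01 X75.868 Y24.055 F4127
G01 X71.183 Y102.638 F4127
G01 X60.605 Y236.696 F4127
M5
G0 X0.000 Y0.000

viewBox `0 0 115.759 269.177` with mm width/height → 1 unit = 1 mm. Flip: y_m = 269.177 − y_svg.

**Shape 1** — `<polygon>` closed polygon, stroke `#0000ff` → engrave (S218, F4127). Machine vertices: (60.605,236.696) → (30.223,138.693) → (61.232,13.645) → (7.584,161.003) → (75.868,24.055) → (71.183,102.638) → (60.605,236.696). Closed: final G1 returns to the first vertex.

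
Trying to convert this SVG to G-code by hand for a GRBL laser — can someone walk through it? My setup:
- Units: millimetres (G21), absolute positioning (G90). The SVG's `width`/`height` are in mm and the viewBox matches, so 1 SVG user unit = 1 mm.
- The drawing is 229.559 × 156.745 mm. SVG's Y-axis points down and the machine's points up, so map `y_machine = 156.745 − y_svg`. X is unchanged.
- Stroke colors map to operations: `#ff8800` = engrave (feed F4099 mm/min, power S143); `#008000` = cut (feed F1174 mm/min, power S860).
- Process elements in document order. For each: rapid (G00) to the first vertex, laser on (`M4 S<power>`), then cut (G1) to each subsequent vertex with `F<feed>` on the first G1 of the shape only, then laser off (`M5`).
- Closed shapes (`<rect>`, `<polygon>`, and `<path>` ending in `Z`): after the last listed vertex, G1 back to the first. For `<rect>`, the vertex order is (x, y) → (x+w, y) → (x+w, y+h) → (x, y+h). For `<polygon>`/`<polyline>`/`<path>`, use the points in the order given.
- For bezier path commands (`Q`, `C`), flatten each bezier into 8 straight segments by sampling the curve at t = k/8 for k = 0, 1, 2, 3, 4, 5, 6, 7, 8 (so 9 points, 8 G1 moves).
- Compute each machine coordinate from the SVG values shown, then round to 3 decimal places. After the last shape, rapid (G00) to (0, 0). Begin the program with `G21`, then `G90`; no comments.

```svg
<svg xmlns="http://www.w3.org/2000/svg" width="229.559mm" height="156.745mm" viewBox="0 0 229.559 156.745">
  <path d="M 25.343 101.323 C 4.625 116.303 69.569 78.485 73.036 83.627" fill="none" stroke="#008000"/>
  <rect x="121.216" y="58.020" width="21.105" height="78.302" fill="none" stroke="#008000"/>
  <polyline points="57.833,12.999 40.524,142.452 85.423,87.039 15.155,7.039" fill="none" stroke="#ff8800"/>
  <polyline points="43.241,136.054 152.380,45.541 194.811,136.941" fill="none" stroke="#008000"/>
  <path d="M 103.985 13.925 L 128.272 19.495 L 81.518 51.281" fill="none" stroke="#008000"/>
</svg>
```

G21
G90
G00 X25.343 Y55.422
M4 S860
G1 X21.302 Y52.092 F1174
G1 X23.567 Y52.590
G1 X30.415 Y55.794
G1 X40.120 Y60.581
G1 X50.959 Y65.829
G1 X61.208 Y70.416
G1 X69.142 Y73.220
G1 X73.036 Y73.118
M5
G00 X121.216 Y98.725
M4 S860
G1 X142.321 Y98.725 F1174
G1 X142.321 Y20.423
G1 X121.216 Y20.423
G1 X121.216 Y98.725
M5
G00 X57.833 Y143.746
M4 S143
G1 X40.524 Y14.293 F4099
G1 X85.423 Y69.706
G1 X15.155 Y149.706
M5
G00 X43.241 Y20.691
M4 S860
G1 X152.380 Y111.204 F1174
G1 X194.811 Y19.804
M5
G00 X103.985 Y142.820
M4 S860
G1 X128.272 Y137.250 F1174
G1 X81.518 Y105.464
M5
G00 X0.000 Y0.000

Since the viewBox matches the mm dimensions, user units are millimetres directly. The only transform is the Y-flip y_m = 156.745 − y_svg.

Shape 1 is a cubic bezier drawn with `<path>`. Its stroke #008000 means cut at S860, F1174. After flipping Y the toolpath is (25.343,55.422) → (21.302,52.092) → (23.567,52.590) → (30.415,55.794) → (40.120,60.581) → (50.959,65.829) → (61.208,70.416) → (69.142,73.220) → (73.036,73.118).

Shape 2 is a rectangle drawn with `<rect>`. Its stroke #008000 means cut at S860, F1174. After flipping Y the toolpath is (121.216,98.725) → (142.321,98.725) → (142.321,20.423) → (121.216,20.423) → (121.216,98.725), returning to the start.

Shape 3 is a open polyline drawn with `<polyline>`. Its stroke #ff8800 means engrave at S143, F4099. After flipping Y the toolpath is (57.833,143.746) → (40.524,14.293) → (85.423,69.706) → (15.155,149.706).

Shape 4 is a open polyline drawn with `<polyline>`. Its stroke #008000 means cut at S860, F1174. After flipping Y the toolpath is (43.241,20.691) → (152.380,111.204) → (194.811,19.804).

Shape 5 is a open polyline drawn with `<path>`. Its stroke #008000 means cut at S860, F1174. After flipping Y the toolpath is (103.985,142.820) → (128.272,137.250) → (81.518,105.464).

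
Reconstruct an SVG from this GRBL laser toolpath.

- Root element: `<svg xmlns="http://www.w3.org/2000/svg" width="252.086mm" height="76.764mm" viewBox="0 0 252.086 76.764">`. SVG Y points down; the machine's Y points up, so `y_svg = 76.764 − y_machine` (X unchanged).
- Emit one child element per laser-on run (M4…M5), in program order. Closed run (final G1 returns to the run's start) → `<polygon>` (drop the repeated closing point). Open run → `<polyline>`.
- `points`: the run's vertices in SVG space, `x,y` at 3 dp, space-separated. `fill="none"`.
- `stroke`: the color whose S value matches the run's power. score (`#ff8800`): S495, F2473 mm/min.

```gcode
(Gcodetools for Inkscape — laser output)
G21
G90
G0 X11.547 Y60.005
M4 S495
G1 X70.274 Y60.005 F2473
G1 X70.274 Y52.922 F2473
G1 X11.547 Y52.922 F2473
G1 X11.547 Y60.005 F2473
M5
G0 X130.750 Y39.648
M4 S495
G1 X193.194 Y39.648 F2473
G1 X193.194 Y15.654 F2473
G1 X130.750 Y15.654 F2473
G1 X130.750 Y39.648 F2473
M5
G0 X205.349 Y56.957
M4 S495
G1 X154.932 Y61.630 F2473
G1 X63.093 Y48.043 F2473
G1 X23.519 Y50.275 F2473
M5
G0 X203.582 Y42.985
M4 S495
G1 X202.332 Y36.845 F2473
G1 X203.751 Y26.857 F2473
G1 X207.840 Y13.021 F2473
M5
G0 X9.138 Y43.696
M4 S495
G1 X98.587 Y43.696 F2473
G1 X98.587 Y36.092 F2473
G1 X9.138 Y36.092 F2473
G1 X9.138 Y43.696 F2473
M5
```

Machine Y-up, SVG Y-down with viewBox height 76.764, so y_svg = 76.764 − y_machine; X carries over. Every run uses S495, so all elements get stroke `#ff8800` (score).

Run 1: The run returns to its start, so emit a `<polygon>` with points (Y-flipped): 11.547,16.759 70.274,16.759 70.274,23.842 11.547,23.842.

Run 2: The run returns to its start, so emit a `<polygon>` with points (Y-flipped): 130.750,37.116 193.194,37.116 193.194,61.110 130.750,61.110.

Run 3: The run is open, so emit a `<polyline>` with points (Y-flipped): 205.349,19.807 154.932,15.134 63.093,28.721 23.519,26.489.

Run 4: The run is open, so emit a `<polyline>` with points (Y-flipped): 203.582,33.779 202.332,39.919 203.751,49.907 207.840,63.743.

Run 5: The run returns to its start, so emit a `<polygon>` with points (Y-flipped): 9.138,33.068 98.587,33.068 98.587,40.672 9.138,40.672.

<svg xmlns="http://www.w3.org/2000/svg" width="252.086mm" height="76.764mm" viewBox="0 0 252.086 76.764">
  <polygon points="11.547,16.759 70.274,16.759 70.274,23.842 11.547,23.842" fill="none" stroke="#ff8800"/>
  <polygon points="130.750,37.116 193.194,37.116 193.194,61.110 130.750,61.110" fill="none" stroke="#ff8800"/>
  <polyline points="205.349,19.807 154.932,15.134 63.093,28.721 23.519,26.489" fill="none" stroke="#ff8800"/>
  <polyline points="203.582,33.779 202.332,39.919 203.751,49.907 207.840,63.743" fill="none" stroke="#ff8800"/>
  <polygon points="9.138,33.068 98.587,33.068 98.587,40.672 9.138,40.672" fill="none" stroke="#ff8800"/>
</svg>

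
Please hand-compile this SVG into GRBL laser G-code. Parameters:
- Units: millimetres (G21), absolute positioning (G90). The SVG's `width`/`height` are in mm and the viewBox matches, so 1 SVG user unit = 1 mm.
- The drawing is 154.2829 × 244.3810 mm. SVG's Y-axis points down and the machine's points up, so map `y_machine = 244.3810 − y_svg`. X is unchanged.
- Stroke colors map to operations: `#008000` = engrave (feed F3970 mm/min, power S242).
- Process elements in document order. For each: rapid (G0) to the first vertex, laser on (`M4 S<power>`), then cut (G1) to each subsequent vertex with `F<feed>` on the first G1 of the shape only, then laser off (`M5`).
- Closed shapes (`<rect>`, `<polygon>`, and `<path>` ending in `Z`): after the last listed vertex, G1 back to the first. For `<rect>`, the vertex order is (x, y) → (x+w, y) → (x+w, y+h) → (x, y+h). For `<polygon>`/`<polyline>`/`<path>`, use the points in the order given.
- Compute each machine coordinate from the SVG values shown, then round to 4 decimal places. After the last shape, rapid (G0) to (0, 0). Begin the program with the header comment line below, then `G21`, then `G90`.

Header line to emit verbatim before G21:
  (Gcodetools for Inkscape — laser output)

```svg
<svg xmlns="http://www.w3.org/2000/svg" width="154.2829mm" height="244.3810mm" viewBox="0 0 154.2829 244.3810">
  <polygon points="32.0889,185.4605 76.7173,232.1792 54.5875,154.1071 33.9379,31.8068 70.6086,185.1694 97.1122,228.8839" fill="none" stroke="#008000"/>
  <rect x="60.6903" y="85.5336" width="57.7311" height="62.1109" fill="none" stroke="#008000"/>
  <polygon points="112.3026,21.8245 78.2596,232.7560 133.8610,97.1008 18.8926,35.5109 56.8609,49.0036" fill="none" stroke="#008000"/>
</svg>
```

1 u = 1 mm; y_m = 244.3810 − y.

[1] `<polygon>` closed polygon, #008000→engrave S242 F3970: (32.0889,58.9205) → (76.7173,12.2018) → (54.5875,90.2739) → (33.9379,212.5742) → (70.6086,59.2116) → (97.1122,15.4971) → (32.0889,58.9205) (closed)

[2] `<rect>` rectangle, #008000→engrave S242 F3970: (60.6903,158.8474) → (118.4214,158.8474) → (118.4214,96.7365) → (60.6903,96.7365) → (60.6903,158.8474) (closed)

[3] `<polygon>` closed polygon, #008000→engrave S242 F3970: (112.3026,222.5565) → (78.2596,11.6250) → (133.8610,147.2802) → (18.8926,208.8701) → (56.8609,195.3774) → (112.3026,222.5565) (closed)

(Gcodetools for Inkscape — laser output)
G21
G90
G0 X32.0889 Y58.9205
M4 S242
G1 X76.7173 Y12.2018 F3970
G1 X54.5875 Y90.2739
G1 X33.9379 Y212.5742
G1 X70.6086 Y59.2116
G1 X97.1122 Y15.4971
G1 X32.0889 Y58.9205
M5
G0 X60.6903 Y158.8474
M4 S242
G1 X118.4214 Y158.8474 F3970
G1 X118.4214 Y96.7365
G1 X60.6903 Y96.7365
G1 X60.6903 Y158.8474
M5
G0 X112.3026 Y222.5565
M4 S242
G1 X78.2596 Y11.6250 F3970
G1 X133.8610 Y147.2802
G1 X18.8926 Y208.8701
G1 X56.8609 Y195.3774
G1 X112.3026 Y222.5565
M5
G0 X0.0000 Y0.0000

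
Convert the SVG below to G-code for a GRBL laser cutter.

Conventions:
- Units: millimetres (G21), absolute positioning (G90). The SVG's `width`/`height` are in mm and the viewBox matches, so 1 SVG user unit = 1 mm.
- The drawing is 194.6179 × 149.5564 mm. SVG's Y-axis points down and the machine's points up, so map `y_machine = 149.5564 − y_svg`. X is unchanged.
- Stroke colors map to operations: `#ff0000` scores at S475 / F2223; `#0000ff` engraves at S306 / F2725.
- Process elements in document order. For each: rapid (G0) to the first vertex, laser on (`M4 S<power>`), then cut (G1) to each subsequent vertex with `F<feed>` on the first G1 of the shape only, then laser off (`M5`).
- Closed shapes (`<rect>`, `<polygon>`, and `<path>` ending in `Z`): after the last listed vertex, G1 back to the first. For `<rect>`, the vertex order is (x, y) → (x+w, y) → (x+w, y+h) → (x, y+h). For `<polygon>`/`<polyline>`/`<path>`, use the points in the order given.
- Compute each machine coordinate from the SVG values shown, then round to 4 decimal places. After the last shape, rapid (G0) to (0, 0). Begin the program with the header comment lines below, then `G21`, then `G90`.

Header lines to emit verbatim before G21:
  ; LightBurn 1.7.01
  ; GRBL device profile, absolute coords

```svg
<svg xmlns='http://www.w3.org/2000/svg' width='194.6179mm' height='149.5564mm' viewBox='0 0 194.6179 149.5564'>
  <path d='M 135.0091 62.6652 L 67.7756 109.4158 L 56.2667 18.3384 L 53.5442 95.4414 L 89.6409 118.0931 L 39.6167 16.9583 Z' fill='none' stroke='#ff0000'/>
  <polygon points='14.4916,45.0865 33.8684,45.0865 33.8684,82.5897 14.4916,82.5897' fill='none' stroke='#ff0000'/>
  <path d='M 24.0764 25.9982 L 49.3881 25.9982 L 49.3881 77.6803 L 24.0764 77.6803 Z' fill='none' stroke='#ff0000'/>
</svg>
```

; LightBurn 1.7.01
; GRBL device profile, absolute coords
G21
G90
G0 X135.0091 Y86.8912
M4 S475
G1 X67.7756 Y40.1406 F2223
G1 X56.2667 Y131.2180
G1 X53.5442 Y54.1150
G1 X89.6409 Y31.4633
G1 X39.6167 Y132.5981
G1 X135.0091 Y86.8912
M5
G0 X14.4916 Y104.4699
M4 S475
G1 X33.8684 Y104.4699 F2223
G1 X33.8684 Y66.9667
G1 X14.4916 Y66.9667
G1 X14.4916 Y104.4699
M5
G0 X24.0764 Y123.5582
M4 S475
G1 X49.3881 Y123.5582 F2223
G1 X49.3881 Y71.8761
G1 X24.0764 Y71.8761
G1 X24.0764 Y123.5582
M5
G0 X0.0000 Y0.0000

viewBox `0 0 194.6179 149.5564` with mm width/height → 1 unit = 1 mm. Flip: y_m = 149.5564 − y_svg.

**Shape 1** — `<path>` closed polygon, stroke `#ff0000` → score (S475, F2223). Machine vertices: (135.0091,86.8912) → (67.7756,40.1406) → (56.2667,131.2180) → (53.5442,54.1150) → (89.6409,31.4633) → (39.6167,132.5981) → (135.0091,86.8912). Closed: final G1 returns to the first vertex.

**Shape 2** — `<polygon>` rectangle, stroke `#ff0000` → score (S475, F2223). Machine vertices: (14.4916,104.4699) → (33.8684,104.4699) → (33.8684,66.9667) → (14.4916,66.9667) → (14.4916,104.4699). Closed: final G1 returns to the first vertex.

**Shape 3** — `<path>` rectangle, stroke `#ff0000` → score (S475, F2223). Machine vertices: (24.0764,123.5582) → (49.3881,123.5582) → (49.3881,71.8761) → (24.0764,71.8761) → (24.0764,123.5582). Closed: final G1 returns to the first vertex.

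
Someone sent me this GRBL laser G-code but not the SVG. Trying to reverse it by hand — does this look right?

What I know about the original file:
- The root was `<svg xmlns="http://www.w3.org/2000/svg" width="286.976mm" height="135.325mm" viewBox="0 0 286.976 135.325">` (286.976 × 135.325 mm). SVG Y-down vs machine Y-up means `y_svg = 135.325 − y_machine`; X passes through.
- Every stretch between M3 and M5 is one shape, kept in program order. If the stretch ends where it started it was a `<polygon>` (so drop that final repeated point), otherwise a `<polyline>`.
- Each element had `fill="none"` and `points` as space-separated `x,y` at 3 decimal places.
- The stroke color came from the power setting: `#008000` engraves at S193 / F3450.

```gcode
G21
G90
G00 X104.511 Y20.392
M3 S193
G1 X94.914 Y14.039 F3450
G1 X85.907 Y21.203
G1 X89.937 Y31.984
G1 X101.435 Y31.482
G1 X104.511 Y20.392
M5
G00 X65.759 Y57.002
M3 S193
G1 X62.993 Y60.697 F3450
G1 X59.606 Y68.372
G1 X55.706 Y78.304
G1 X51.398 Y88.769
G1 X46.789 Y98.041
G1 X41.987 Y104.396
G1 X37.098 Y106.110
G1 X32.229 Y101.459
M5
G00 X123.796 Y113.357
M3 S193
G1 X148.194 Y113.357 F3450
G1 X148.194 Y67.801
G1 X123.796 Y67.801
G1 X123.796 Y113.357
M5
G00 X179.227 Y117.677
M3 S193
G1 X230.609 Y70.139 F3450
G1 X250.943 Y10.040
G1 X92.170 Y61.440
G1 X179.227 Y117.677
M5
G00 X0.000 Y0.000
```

<svg xmlns="http://www.w3.org/2000/svg" width="286.976mm" height="135.325mm" viewBox="0 0 286.976 135.325">
  <polygon points="104.511,114.933 94.914,121.286 85.907,114.122 89.937,103.341 101.435,103.843" fill="none" stroke="#008000"/>
  <polyline points="65.759,78.323 62.993,74.628 59.606,66.953 55.706,57.021 51.398,46.556 46.789,37.284 41.987,30.929 37.098,29.215 32.229,33.866" fill="none" stroke="#008000"/>
  <polygon points="123.796,21.968 148.194,21.968 148.194,67.524 123.796,67.524" fill="none" stroke="#008000"/>
  <polygon points="179.227,17.648 230.609,65.186 250.943,125.285 92.170,73.885" fill="none" stroke="#008000"/>
</svg>

y_svg = 135.325 − y_m. Every run uses S193, so all elements get stroke `#008000` (engrave).

[1] closed run; points: 104.511,114.933 94.914,121.286 85.907,114.122 89.937,103.341 101.435,103.843

[2] open run; points: 65.759,78.323 62.993,74.628 59.606,66.953 55.706,57.021 51.398,46.556 46.789,37.284 41.987,30.929 37.098,29.215 32.229,33.866

[3] closed run; points: 123.796,21.968 148.194,21.968 148.194,67.524 123.796,67.524

[4] closed run; points: 179.227,17.648 230.609,65.186 250.943,125.285 92.170,73.885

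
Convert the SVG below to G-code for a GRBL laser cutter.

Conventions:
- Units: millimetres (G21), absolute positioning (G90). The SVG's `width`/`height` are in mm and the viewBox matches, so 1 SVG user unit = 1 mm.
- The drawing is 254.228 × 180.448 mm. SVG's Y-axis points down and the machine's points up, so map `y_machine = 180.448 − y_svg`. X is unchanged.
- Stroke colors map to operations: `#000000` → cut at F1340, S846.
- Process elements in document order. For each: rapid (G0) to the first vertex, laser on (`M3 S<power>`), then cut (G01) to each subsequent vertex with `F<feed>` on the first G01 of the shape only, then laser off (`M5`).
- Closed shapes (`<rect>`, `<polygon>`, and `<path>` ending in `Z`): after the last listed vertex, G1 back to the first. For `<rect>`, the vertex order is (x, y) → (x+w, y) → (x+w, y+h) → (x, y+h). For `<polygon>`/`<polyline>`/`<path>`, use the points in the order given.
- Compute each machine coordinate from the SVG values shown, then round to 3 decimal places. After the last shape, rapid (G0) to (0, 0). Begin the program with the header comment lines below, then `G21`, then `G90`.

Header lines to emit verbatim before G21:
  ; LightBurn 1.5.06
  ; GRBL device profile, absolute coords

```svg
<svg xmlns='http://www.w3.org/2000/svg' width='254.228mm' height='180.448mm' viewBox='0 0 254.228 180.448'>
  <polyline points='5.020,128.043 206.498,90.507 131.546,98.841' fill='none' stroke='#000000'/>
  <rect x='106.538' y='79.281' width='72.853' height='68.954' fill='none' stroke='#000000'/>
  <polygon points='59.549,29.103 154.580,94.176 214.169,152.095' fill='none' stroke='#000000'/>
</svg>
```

; LightBurn 1.5.06
; GRBL device profile, absolute coords
G21
G90
G0 X5.020 Y52.405
M3 S846
G01 X206.498 Y89.941 F1340
G01 X131.546 Y81.607
M5
G0 X106.538 Y101.167
M3 S846
G01 X179.391 Y101.167 F1340
G01 X179.391 Y32.213
G01 X106.538 Y32.213
G01 X106.538 Y101.167
M5
G0 X59.549 Y151.345
M3 S846
G01 X154.580 Y86.272 F1340
G01 X214.169 Y28.353
G01 X59.549 Y151.345
M5
G0 X0.000 Y0.000

Since the viewBox matches the mm dimensions, user units are millimetres directly. The only transform is the Y-flip y_m = 180.448 − y_svg.

Shape 1 is a open polyline drawn with `<polyline>`. Its stroke #000000 means cut at S846, F1340. After flipping Y the toolpath is (5.020,52.405) → (206.498,89.941) → (131.546,81.607).

Shape 2 is a rectangle drawn with `<rect>`. Its stroke #000000 means cut at S846, F1340. After flipping Y the toolpath is (106.538,101.167) → (179.391,101.167) → (179.391,32.213) → (106.538,32.213) → (106.538,101.167), returning to the start.

Shape 3 is a closed polygon drawn with `<polygon>`. Its stroke #000000 means cut at S846, F1340. After flipping Y the toolpath is (59.549,151.345) → (154.580,86.272) → (214.169,28.353) → (59.549,151.345), returning to the start.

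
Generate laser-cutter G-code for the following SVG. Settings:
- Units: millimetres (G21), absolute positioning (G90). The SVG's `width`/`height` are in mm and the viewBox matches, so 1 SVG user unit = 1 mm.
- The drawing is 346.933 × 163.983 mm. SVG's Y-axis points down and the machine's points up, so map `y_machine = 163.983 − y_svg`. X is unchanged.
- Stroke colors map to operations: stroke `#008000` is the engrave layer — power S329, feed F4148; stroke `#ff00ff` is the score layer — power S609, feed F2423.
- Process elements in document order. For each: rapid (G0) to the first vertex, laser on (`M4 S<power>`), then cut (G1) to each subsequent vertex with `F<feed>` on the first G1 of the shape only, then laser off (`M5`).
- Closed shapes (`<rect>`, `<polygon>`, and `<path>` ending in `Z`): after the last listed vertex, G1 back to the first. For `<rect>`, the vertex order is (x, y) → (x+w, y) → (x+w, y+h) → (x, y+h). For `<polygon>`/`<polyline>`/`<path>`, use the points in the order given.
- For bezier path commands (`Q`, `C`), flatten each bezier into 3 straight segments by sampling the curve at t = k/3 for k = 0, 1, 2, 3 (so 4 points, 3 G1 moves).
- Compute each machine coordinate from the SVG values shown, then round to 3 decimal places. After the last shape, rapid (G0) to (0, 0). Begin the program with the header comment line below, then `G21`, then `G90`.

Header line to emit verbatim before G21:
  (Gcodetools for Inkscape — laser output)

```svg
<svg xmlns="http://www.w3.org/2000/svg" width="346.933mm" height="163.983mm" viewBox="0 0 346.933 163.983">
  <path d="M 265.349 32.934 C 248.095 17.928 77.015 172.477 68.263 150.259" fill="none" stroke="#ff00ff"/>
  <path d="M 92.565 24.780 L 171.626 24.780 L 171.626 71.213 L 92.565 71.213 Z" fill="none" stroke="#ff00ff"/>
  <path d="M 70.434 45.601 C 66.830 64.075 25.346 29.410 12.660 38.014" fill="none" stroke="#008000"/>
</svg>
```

1 u = 1 mm; y_m = 163.983 − y.

[1] `<path>` cubic bezier, #ff00ff→score S609 F2423: (265.349,131.049) → (208.529,102.363) → (119.415,37.602) → (68.263,13.724)

[2] `<path>` rectangle, #ff00ff→score S609 F2423: (92.565,139.203) → (171.626,139.203) → (171.626,92.770) → (92.565,92.770) → (92.565,139.203) (closed)

[3] `<path>` cubic bezier, #008000→engrave S329 F4148: (70.434,118.382) → (56.673,114.050) → (32.476,123.721) → (12.660,125.969)

(Gcodetools for Inkscape — laser output)
G21
G90
G0 X265.349 Y131.049
M4 S609
G1 X208.529 Y102.363 F2423
G1 X119.415 Y37.602
G1 X68.263 Y13.724
M5
G0 X92.565 Y139.203
M4 S609
G1 X171.626 Y139.203 F2423
G1 X171.626 Y92.770
G1 X92.565 Y92.770
G1 X92.565 Y139.203
M5
G0 X70.434 Y118.382
M4 S329
G1 X56.673 Y114.050 F4148
G1 X32.476 Y123.721
G1 X12.660 Y125.969
M5
G0 X0.000 Y0.000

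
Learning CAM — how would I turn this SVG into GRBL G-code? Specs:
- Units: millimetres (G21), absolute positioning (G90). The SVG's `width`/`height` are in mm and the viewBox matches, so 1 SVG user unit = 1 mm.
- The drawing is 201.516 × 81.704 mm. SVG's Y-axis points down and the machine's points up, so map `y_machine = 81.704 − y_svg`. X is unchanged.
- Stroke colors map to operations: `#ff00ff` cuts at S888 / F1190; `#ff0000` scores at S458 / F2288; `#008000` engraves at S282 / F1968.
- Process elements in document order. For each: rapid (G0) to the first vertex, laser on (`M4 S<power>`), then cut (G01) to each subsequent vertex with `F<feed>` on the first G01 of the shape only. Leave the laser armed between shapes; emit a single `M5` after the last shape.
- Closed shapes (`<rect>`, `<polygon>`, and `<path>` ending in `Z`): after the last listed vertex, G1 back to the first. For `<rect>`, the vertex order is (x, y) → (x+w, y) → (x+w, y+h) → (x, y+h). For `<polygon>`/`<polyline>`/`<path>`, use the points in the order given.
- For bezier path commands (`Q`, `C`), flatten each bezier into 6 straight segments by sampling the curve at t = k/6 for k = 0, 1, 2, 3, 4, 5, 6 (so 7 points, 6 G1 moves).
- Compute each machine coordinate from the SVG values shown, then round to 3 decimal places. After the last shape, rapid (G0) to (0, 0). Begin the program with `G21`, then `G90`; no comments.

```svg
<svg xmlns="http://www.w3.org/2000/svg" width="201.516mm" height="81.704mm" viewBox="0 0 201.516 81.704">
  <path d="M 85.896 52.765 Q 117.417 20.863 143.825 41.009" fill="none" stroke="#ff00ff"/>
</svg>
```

G21
G90
G0 X85.896 Y28.939
M4 S888
G01 X96.261 Y38.127 F1190
G01 X106.342 Y44.424
G01 X116.139 Y47.829
G01 X125.652 Y48.343
G01 X134.880 Y45.965
G01 X143.825 Y40.695
M5
G0 X0.000 Y0.000

1 u = 1 mm; y_m = 81.704 − y.

[1] `<path>` quadratic bezier, #ff00ff→cut S888 F1190: (85.896,28.939) → (96.261,38.127) → (106.342,44.424) → (116.139,47.829) → (125.652,48.343) → (134.880,45.965) → (143.825,40.695)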